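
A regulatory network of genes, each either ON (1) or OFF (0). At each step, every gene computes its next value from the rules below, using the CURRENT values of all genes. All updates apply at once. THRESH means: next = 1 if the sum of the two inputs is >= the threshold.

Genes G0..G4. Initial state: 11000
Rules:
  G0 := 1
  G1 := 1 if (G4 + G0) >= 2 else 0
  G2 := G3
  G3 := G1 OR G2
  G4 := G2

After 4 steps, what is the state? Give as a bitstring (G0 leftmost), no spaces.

Step 1: G0=1(const) G1=(0+1>=2)=0 G2=G3=0 G3=G1|G2=1|0=1 G4=G2=0 -> 10010
Step 2: G0=1(const) G1=(0+1>=2)=0 G2=G3=1 G3=G1|G2=0|0=0 G4=G2=0 -> 10100
Step 3: G0=1(const) G1=(0+1>=2)=0 G2=G3=0 G3=G1|G2=0|1=1 G4=G2=1 -> 10011
Step 4: G0=1(const) G1=(1+1>=2)=1 G2=G3=1 G3=G1|G2=0|0=0 G4=G2=0 -> 11100

11100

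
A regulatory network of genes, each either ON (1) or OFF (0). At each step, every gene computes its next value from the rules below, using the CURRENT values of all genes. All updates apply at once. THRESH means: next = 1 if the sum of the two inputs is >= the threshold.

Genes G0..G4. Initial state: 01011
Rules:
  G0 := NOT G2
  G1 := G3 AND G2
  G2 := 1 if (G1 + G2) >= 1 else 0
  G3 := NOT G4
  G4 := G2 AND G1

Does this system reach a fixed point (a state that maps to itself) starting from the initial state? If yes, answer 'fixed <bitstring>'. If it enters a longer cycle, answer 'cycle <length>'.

Step 0: 01011
Step 1: G0=NOT G2=NOT 0=1 G1=G3&G2=1&0=0 G2=(1+0>=1)=1 G3=NOT G4=NOT 1=0 G4=G2&G1=0&1=0 -> 10100
Step 2: G0=NOT G2=NOT 1=0 G1=G3&G2=0&1=0 G2=(0+1>=1)=1 G3=NOT G4=NOT 0=1 G4=G2&G1=1&0=0 -> 00110
Step 3: G0=NOT G2=NOT 1=0 G1=G3&G2=1&1=1 G2=(0+1>=1)=1 G3=NOT G4=NOT 0=1 G4=G2&G1=1&0=0 -> 01110
Step 4: G0=NOT G2=NOT 1=0 G1=G3&G2=1&1=1 G2=(1+1>=1)=1 G3=NOT G4=NOT 0=1 G4=G2&G1=1&1=1 -> 01111
Step 5: G0=NOT G2=NOT 1=0 G1=G3&G2=1&1=1 G2=(1+1>=1)=1 G3=NOT G4=NOT 1=0 G4=G2&G1=1&1=1 -> 01101
Step 6: G0=NOT G2=NOT 1=0 G1=G3&G2=0&1=0 G2=(1+1>=1)=1 G3=NOT G4=NOT 1=0 G4=G2&G1=1&1=1 -> 00101
Step 7: G0=NOT G2=NOT 1=0 G1=G3&G2=0&1=0 G2=(0+1>=1)=1 G3=NOT G4=NOT 1=0 G4=G2&G1=1&0=0 -> 00100
Step 8: G0=NOT G2=NOT 1=0 G1=G3&G2=0&1=0 G2=(0+1>=1)=1 G3=NOT G4=NOT 0=1 G4=G2&G1=1&0=0 -> 00110
Cycle of length 6 starting at step 2 -> no fixed point

Answer: cycle 6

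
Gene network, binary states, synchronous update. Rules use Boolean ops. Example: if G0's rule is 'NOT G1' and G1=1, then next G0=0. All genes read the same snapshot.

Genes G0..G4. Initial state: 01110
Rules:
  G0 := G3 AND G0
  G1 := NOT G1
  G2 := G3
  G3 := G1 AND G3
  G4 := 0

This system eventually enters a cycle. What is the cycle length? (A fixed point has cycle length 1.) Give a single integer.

Answer: 2

Derivation:
Step 0: 01110
Step 1: G0=G3&G0=1&0=0 G1=NOT G1=NOT 1=0 G2=G3=1 G3=G1&G3=1&1=1 G4=0(const) -> 00110
Step 2: G0=G3&G0=1&0=0 G1=NOT G1=NOT 0=1 G2=G3=1 G3=G1&G3=0&1=0 G4=0(const) -> 01100
Step 3: G0=G3&G0=0&0=0 G1=NOT G1=NOT 1=0 G2=G3=0 G3=G1&G3=1&0=0 G4=0(const) -> 00000
Step 4: G0=G3&G0=0&0=0 G1=NOT G1=NOT 0=1 G2=G3=0 G3=G1&G3=0&0=0 G4=0(const) -> 01000
Step 5: G0=G3&G0=0&0=0 G1=NOT G1=NOT 1=0 G2=G3=0 G3=G1&G3=1&0=0 G4=0(const) -> 00000
State from step 5 equals state from step 3 -> cycle length 2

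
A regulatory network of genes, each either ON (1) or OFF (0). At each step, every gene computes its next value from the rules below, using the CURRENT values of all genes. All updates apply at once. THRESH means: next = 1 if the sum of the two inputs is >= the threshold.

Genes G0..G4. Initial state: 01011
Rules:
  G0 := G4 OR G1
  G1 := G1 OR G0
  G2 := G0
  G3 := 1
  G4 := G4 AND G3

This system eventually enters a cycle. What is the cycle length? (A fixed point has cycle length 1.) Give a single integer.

Step 0: 01011
Step 1: G0=G4|G1=1|1=1 G1=G1|G0=1|0=1 G2=G0=0 G3=1(const) G4=G4&G3=1&1=1 -> 11011
Step 2: G0=G4|G1=1|1=1 G1=G1|G0=1|1=1 G2=G0=1 G3=1(const) G4=G4&G3=1&1=1 -> 11111
Step 3: G0=G4|G1=1|1=1 G1=G1|G0=1|1=1 G2=G0=1 G3=1(const) G4=G4&G3=1&1=1 -> 11111
State from step 3 equals state from step 2 -> cycle length 1

Answer: 1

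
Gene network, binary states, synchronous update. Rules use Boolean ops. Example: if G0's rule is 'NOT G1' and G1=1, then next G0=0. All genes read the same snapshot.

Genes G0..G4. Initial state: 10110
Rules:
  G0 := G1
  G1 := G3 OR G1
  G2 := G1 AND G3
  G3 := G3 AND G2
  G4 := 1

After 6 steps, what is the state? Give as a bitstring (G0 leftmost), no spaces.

Step 1: G0=G1=0 G1=G3|G1=1|0=1 G2=G1&G3=0&1=0 G3=G3&G2=1&1=1 G4=1(const) -> 01011
Step 2: G0=G1=1 G1=G3|G1=1|1=1 G2=G1&G3=1&1=1 G3=G3&G2=1&0=0 G4=1(const) -> 11101
Step 3: G0=G1=1 G1=G3|G1=0|1=1 G2=G1&G3=1&0=0 G3=G3&G2=0&1=0 G4=1(const) -> 11001
Step 4: G0=G1=1 G1=G3|G1=0|1=1 G2=G1&G3=1&0=0 G3=G3&G2=0&0=0 G4=1(const) -> 11001
Step 5: G0=G1=1 G1=G3|G1=0|1=1 G2=G1&G3=1&0=0 G3=G3&G2=0&0=0 G4=1(const) -> 11001
Step 6: G0=G1=1 G1=G3|G1=0|1=1 G2=G1&G3=1&0=0 G3=G3&G2=0&0=0 G4=1(const) -> 11001

11001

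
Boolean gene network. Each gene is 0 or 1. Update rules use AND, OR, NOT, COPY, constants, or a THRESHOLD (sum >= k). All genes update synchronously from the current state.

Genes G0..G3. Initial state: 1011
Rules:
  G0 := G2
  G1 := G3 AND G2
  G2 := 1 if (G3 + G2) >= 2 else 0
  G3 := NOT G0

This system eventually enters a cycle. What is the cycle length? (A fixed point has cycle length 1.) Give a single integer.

Step 0: 1011
Step 1: G0=G2=1 G1=G3&G2=1&1=1 G2=(1+1>=2)=1 G3=NOT G0=NOT 1=0 -> 1110
Step 2: G0=G2=1 G1=G3&G2=0&1=0 G2=(0+1>=2)=0 G3=NOT G0=NOT 1=0 -> 1000
Step 3: G0=G2=0 G1=G3&G2=0&0=0 G2=(0+0>=2)=0 G3=NOT G0=NOT 1=0 -> 0000
Step 4: G0=G2=0 G1=G3&G2=0&0=0 G2=(0+0>=2)=0 G3=NOT G0=NOT 0=1 -> 0001
Step 5: G0=G2=0 G1=G3&G2=1&0=0 G2=(1+0>=2)=0 G3=NOT G0=NOT 0=1 -> 0001
State from step 5 equals state from step 4 -> cycle length 1

Answer: 1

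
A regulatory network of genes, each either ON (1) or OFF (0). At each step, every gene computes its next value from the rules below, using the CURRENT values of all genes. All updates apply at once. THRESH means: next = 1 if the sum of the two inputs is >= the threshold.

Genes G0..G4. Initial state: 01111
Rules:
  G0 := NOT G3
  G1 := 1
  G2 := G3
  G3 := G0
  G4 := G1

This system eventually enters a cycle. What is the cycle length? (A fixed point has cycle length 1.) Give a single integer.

Answer: 4

Derivation:
Step 0: 01111
Step 1: G0=NOT G3=NOT 1=0 G1=1(const) G2=G3=1 G3=G0=0 G4=G1=1 -> 01101
Step 2: G0=NOT G3=NOT 0=1 G1=1(const) G2=G3=0 G3=G0=0 G4=G1=1 -> 11001
Step 3: G0=NOT G3=NOT 0=1 G1=1(const) G2=G3=0 G3=G0=1 G4=G1=1 -> 11011
Step 4: G0=NOT G3=NOT 1=0 G1=1(const) G2=G3=1 G3=G0=1 G4=G1=1 -> 01111
State from step 4 equals state from step 0 -> cycle length 4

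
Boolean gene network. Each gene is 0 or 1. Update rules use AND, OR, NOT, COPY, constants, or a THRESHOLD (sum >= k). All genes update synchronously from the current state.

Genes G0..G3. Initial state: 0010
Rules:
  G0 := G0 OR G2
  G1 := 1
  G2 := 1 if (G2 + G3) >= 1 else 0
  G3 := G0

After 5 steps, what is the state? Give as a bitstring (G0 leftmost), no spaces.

Step 1: G0=G0|G2=0|1=1 G1=1(const) G2=(1+0>=1)=1 G3=G0=0 -> 1110
Step 2: G0=G0|G2=1|1=1 G1=1(const) G2=(1+0>=1)=1 G3=G0=1 -> 1111
Step 3: G0=G0|G2=1|1=1 G1=1(const) G2=(1+1>=1)=1 G3=G0=1 -> 1111
Step 4: G0=G0|G2=1|1=1 G1=1(const) G2=(1+1>=1)=1 G3=G0=1 -> 1111
Step 5: G0=G0|G2=1|1=1 G1=1(const) G2=(1+1>=1)=1 G3=G0=1 -> 1111

1111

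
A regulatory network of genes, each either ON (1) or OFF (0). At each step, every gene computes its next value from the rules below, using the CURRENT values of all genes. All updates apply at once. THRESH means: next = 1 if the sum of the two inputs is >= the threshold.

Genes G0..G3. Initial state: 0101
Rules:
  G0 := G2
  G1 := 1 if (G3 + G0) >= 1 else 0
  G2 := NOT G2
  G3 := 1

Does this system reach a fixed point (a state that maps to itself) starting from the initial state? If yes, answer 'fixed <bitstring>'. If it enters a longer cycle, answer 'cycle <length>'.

Answer: cycle 2

Derivation:
Step 0: 0101
Step 1: G0=G2=0 G1=(1+0>=1)=1 G2=NOT G2=NOT 0=1 G3=1(const) -> 0111
Step 2: G0=G2=1 G1=(1+0>=1)=1 G2=NOT G2=NOT 1=0 G3=1(const) -> 1101
Step 3: G0=G2=0 G1=(1+1>=1)=1 G2=NOT G2=NOT 0=1 G3=1(const) -> 0111
Cycle of length 2 starting at step 1 -> no fixed point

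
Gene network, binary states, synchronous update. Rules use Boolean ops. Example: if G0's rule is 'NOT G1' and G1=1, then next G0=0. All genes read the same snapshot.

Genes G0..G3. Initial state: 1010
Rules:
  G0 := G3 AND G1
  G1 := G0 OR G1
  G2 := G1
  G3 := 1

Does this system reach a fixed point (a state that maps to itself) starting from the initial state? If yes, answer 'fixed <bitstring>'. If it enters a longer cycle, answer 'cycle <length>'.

Step 0: 1010
Step 1: G0=G3&G1=0&0=0 G1=G0|G1=1|0=1 G2=G1=0 G3=1(const) -> 0101
Step 2: G0=G3&G1=1&1=1 G1=G0|G1=0|1=1 G2=G1=1 G3=1(const) -> 1111
Step 3: G0=G3&G1=1&1=1 G1=G0|G1=1|1=1 G2=G1=1 G3=1(const) -> 1111
Fixed point reached at step 2: 1111

Answer: fixed 1111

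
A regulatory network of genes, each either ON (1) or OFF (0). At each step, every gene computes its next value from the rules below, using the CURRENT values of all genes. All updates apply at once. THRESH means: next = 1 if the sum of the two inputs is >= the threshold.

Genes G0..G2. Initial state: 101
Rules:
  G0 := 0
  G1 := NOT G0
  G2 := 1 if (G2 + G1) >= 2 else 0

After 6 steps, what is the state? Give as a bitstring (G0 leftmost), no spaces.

Step 1: G0=0(const) G1=NOT G0=NOT 1=0 G2=(1+0>=2)=0 -> 000
Step 2: G0=0(const) G1=NOT G0=NOT 0=1 G2=(0+0>=2)=0 -> 010
Step 3: G0=0(const) G1=NOT G0=NOT 0=1 G2=(0+1>=2)=0 -> 010
Step 4: G0=0(const) G1=NOT G0=NOT 0=1 G2=(0+1>=2)=0 -> 010
Step 5: G0=0(const) G1=NOT G0=NOT 0=1 G2=(0+1>=2)=0 -> 010
Step 6: G0=0(const) G1=NOT G0=NOT 0=1 G2=(0+1>=2)=0 -> 010

010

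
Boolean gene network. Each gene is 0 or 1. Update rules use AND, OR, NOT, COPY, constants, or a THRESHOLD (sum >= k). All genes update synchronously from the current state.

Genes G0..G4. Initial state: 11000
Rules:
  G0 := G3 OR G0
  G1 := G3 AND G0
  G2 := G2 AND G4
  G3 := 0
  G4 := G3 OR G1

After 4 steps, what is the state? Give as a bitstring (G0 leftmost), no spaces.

Step 1: G0=G3|G0=0|1=1 G1=G3&G0=0&1=0 G2=G2&G4=0&0=0 G3=0(const) G4=G3|G1=0|1=1 -> 10001
Step 2: G0=G3|G0=0|1=1 G1=G3&G0=0&1=0 G2=G2&G4=0&1=0 G3=0(const) G4=G3|G1=0|0=0 -> 10000
Step 3: G0=G3|G0=0|1=1 G1=G3&G0=0&1=0 G2=G2&G4=0&0=0 G3=0(const) G4=G3|G1=0|0=0 -> 10000
Step 4: G0=G3|G0=0|1=1 G1=G3&G0=0&1=0 G2=G2&G4=0&0=0 G3=0(const) G4=G3|G1=0|0=0 -> 10000

10000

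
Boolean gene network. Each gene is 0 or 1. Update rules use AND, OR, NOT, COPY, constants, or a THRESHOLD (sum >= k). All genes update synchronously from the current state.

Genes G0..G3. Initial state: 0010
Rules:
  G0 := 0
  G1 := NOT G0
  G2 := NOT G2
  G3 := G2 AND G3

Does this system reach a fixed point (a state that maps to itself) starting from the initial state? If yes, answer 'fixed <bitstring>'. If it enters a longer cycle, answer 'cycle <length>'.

Step 0: 0010
Step 1: G0=0(const) G1=NOT G0=NOT 0=1 G2=NOT G2=NOT 1=0 G3=G2&G3=1&0=0 -> 0100
Step 2: G0=0(const) G1=NOT G0=NOT 0=1 G2=NOT G2=NOT 0=1 G3=G2&G3=0&0=0 -> 0110
Step 3: G0=0(const) G1=NOT G0=NOT 0=1 G2=NOT G2=NOT 1=0 G3=G2&G3=1&0=0 -> 0100
Cycle of length 2 starting at step 1 -> no fixed point

Answer: cycle 2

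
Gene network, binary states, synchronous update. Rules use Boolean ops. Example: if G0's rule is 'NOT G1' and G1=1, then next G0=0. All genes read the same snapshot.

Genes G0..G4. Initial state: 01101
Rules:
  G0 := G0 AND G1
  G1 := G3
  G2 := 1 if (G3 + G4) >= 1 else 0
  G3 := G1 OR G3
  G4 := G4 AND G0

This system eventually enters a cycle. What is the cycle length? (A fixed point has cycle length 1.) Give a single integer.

Step 0: 01101
Step 1: G0=G0&G1=0&1=0 G1=G3=0 G2=(0+1>=1)=1 G3=G1|G3=1|0=1 G4=G4&G0=1&0=0 -> 00110
Step 2: G0=G0&G1=0&0=0 G1=G3=1 G2=(1+0>=1)=1 G3=G1|G3=0|1=1 G4=G4&G0=0&0=0 -> 01110
Step 3: G0=G0&G1=0&1=0 G1=G3=1 G2=(1+0>=1)=1 G3=G1|G3=1|1=1 G4=G4&G0=0&0=0 -> 01110
State from step 3 equals state from step 2 -> cycle length 1

Answer: 1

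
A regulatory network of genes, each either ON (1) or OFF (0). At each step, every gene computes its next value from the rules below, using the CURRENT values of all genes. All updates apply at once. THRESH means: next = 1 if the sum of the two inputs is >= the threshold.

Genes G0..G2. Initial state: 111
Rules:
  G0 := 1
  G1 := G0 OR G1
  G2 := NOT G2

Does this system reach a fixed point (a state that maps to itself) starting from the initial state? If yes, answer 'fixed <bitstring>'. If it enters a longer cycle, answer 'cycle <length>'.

Step 0: 111
Step 1: G0=1(const) G1=G0|G1=1|1=1 G2=NOT G2=NOT 1=0 -> 110
Step 2: G0=1(const) G1=G0|G1=1|1=1 G2=NOT G2=NOT 0=1 -> 111
Cycle of length 2 starting at step 0 -> no fixed point

Answer: cycle 2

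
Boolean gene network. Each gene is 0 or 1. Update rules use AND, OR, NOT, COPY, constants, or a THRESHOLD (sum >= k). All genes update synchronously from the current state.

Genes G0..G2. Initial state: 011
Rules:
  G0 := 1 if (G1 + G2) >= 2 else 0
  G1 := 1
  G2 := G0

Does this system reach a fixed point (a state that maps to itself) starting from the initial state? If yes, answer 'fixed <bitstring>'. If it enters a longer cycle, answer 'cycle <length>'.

Step 0: 011
Step 1: G0=(1+1>=2)=1 G1=1(const) G2=G0=0 -> 110
Step 2: G0=(1+0>=2)=0 G1=1(const) G2=G0=1 -> 011
Cycle of length 2 starting at step 0 -> no fixed point

Answer: cycle 2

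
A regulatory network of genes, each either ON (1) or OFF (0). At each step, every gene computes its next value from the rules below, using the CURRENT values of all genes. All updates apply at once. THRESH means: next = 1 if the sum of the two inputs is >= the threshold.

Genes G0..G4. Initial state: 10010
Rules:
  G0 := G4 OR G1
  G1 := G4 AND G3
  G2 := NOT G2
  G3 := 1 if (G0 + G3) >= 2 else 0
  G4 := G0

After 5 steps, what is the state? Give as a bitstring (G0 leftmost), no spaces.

Step 1: G0=G4|G1=0|0=0 G1=G4&G3=0&1=0 G2=NOT G2=NOT 0=1 G3=(1+1>=2)=1 G4=G0=1 -> 00111
Step 2: G0=G4|G1=1|0=1 G1=G4&G3=1&1=1 G2=NOT G2=NOT 1=0 G3=(0+1>=2)=0 G4=G0=0 -> 11000
Step 3: G0=G4|G1=0|1=1 G1=G4&G3=0&0=0 G2=NOT G2=NOT 0=1 G3=(1+0>=2)=0 G4=G0=1 -> 10101
Step 4: G0=G4|G1=1|0=1 G1=G4&G3=1&0=0 G2=NOT G2=NOT 1=0 G3=(1+0>=2)=0 G4=G0=1 -> 10001
Step 5: G0=G4|G1=1|0=1 G1=G4&G3=1&0=0 G2=NOT G2=NOT 0=1 G3=(1+0>=2)=0 G4=G0=1 -> 10101

10101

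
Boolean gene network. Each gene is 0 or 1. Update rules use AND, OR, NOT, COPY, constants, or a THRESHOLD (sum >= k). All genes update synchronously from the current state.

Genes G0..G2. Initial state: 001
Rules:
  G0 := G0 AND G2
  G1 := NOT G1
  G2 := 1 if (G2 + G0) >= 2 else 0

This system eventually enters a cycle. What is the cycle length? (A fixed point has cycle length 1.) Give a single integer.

Step 0: 001
Step 1: G0=G0&G2=0&1=0 G1=NOT G1=NOT 0=1 G2=(1+0>=2)=0 -> 010
Step 2: G0=G0&G2=0&0=0 G1=NOT G1=NOT 1=0 G2=(0+0>=2)=0 -> 000
Step 3: G0=G0&G2=0&0=0 G1=NOT G1=NOT 0=1 G2=(0+0>=2)=0 -> 010
State from step 3 equals state from step 1 -> cycle length 2

Answer: 2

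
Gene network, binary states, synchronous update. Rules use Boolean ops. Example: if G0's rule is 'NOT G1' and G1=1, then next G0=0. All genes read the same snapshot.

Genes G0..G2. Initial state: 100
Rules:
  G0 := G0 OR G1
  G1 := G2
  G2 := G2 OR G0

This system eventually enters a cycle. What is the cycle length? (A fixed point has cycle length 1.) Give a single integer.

Answer: 1

Derivation:
Step 0: 100
Step 1: G0=G0|G1=1|0=1 G1=G2=0 G2=G2|G0=0|1=1 -> 101
Step 2: G0=G0|G1=1|0=1 G1=G2=1 G2=G2|G0=1|1=1 -> 111
Step 3: G0=G0|G1=1|1=1 G1=G2=1 G2=G2|G0=1|1=1 -> 111
State from step 3 equals state from step 2 -> cycle length 1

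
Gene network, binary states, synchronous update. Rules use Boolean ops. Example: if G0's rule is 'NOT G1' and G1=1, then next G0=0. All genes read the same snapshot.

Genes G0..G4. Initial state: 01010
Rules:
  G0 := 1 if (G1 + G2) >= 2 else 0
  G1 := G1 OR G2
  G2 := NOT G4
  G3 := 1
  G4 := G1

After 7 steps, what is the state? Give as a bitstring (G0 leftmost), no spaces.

Step 1: G0=(1+0>=2)=0 G1=G1|G2=1|0=1 G2=NOT G4=NOT 0=1 G3=1(const) G4=G1=1 -> 01111
Step 2: G0=(1+1>=2)=1 G1=G1|G2=1|1=1 G2=NOT G4=NOT 1=0 G3=1(const) G4=G1=1 -> 11011
Step 3: G0=(1+0>=2)=0 G1=G1|G2=1|0=1 G2=NOT G4=NOT 1=0 G3=1(const) G4=G1=1 -> 01011
Step 4: G0=(1+0>=2)=0 G1=G1|G2=1|0=1 G2=NOT G4=NOT 1=0 G3=1(const) G4=G1=1 -> 01011
Step 5: G0=(1+0>=2)=0 G1=G1|G2=1|0=1 G2=NOT G4=NOT 1=0 G3=1(const) G4=G1=1 -> 01011
Step 6: G0=(1+0>=2)=0 G1=G1|G2=1|0=1 G2=NOT G4=NOT 1=0 G3=1(const) G4=G1=1 -> 01011
Step 7: G0=(1+0>=2)=0 G1=G1|G2=1|0=1 G2=NOT G4=NOT 1=0 G3=1(const) G4=G1=1 -> 01011

01011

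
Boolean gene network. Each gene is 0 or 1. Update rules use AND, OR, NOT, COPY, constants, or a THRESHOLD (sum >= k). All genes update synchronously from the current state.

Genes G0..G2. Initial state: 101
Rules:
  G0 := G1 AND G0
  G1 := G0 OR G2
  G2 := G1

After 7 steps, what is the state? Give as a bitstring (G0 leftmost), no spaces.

Step 1: G0=G1&G0=0&1=0 G1=G0|G2=1|1=1 G2=G1=0 -> 010
Step 2: G0=G1&G0=1&0=0 G1=G0|G2=0|0=0 G2=G1=1 -> 001
Step 3: G0=G1&G0=0&0=0 G1=G0|G2=0|1=1 G2=G1=0 -> 010
Step 4: G0=G1&G0=1&0=0 G1=G0|G2=0|0=0 G2=G1=1 -> 001
Step 5: G0=G1&G0=0&0=0 G1=G0|G2=0|1=1 G2=G1=0 -> 010
Step 6: G0=G1&G0=1&0=0 G1=G0|G2=0|0=0 G2=G1=1 -> 001
Step 7: G0=G1&G0=0&0=0 G1=G0|G2=0|1=1 G2=G1=0 -> 010

010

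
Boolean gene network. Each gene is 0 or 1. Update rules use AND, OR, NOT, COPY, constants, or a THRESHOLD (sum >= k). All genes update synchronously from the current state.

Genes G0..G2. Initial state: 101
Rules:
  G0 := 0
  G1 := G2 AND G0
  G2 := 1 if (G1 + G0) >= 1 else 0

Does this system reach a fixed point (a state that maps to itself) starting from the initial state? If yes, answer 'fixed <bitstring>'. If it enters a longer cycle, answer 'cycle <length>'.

Step 0: 101
Step 1: G0=0(const) G1=G2&G0=1&1=1 G2=(0+1>=1)=1 -> 011
Step 2: G0=0(const) G1=G2&G0=1&0=0 G2=(1+0>=1)=1 -> 001
Step 3: G0=0(const) G1=G2&G0=1&0=0 G2=(0+0>=1)=0 -> 000
Step 4: G0=0(const) G1=G2&G0=0&0=0 G2=(0+0>=1)=0 -> 000
Fixed point reached at step 3: 000

Answer: fixed 000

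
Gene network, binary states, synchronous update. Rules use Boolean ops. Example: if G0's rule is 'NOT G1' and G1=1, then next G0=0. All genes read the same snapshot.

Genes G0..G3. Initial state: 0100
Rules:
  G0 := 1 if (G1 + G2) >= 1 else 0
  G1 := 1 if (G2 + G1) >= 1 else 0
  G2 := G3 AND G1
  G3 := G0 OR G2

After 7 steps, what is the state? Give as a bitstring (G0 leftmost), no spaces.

Step 1: G0=(1+0>=1)=1 G1=(0+1>=1)=1 G2=G3&G1=0&1=0 G3=G0|G2=0|0=0 -> 1100
Step 2: G0=(1+0>=1)=1 G1=(0+1>=1)=1 G2=G3&G1=0&1=0 G3=G0|G2=1|0=1 -> 1101
Step 3: G0=(1+0>=1)=1 G1=(0+1>=1)=1 G2=G3&G1=1&1=1 G3=G0|G2=1|0=1 -> 1111
Step 4: G0=(1+1>=1)=1 G1=(1+1>=1)=1 G2=G3&G1=1&1=1 G3=G0|G2=1|1=1 -> 1111
Step 5: G0=(1+1>=1)=1 G1=(1+1>=1)=1 G2=G3&G1=1&1=1 G3=G0|G2=1|1=1 -> 1111
Step 6: G0=(1+1>=1)=1 G1=(1+1>=1)=1 G2=G3&G1=1&1=1 G3=G0|G2=1|1=1 -> 1111
Step 7: G0=(1+1>=1)=1 G1=(1+1>=1)=1 G2=G3&G1=1&1=1 G3=G0|G2=1|1=1 -> 1111

1111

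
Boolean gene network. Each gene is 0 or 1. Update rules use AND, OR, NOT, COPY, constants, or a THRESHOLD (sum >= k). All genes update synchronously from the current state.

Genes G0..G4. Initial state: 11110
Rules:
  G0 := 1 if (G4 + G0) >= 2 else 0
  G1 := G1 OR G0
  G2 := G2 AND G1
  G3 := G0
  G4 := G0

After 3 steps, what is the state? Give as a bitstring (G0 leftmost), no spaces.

Step 1: G0=(0+1>=2)=0 G1=G1|G0=1|1=1 G2=G2&G1=1&1=1 G3=G0=1 G4=G0=1 -> 01111
Step 2: G0=(1+0>=2)=0 G1=G1|G0=1|0=1 G2=G2&G1=1&1=1 G3=G0=0 G4=G0=0 -> 01100
Step 3: G0=(0+0>=2)=0 G1=G1|G0=1|0=1 G2=G2&G1=1&1=1 G3=G0=0 G4=G0=0 -> 01100

01100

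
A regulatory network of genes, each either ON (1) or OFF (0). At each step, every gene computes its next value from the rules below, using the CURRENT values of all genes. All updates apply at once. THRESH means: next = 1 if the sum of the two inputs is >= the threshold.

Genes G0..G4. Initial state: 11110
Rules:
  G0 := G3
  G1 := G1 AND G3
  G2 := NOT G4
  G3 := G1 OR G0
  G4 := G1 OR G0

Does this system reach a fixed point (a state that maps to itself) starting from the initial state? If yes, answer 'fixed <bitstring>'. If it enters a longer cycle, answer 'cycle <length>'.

Step 0: 11110
Step 1: G0=G3=1 G1=G1&G3=1&1=1 G2=NOT G4=NOT 0=1 G3=G1|G0=1|1=1 G4=G1|G0=1|1=1 -> 11111
Step 2: G0=G3=1 G1=G1&G3=1&1=1 G2=NOT G4=NOT 1=0 G3=G1|G0=1|1=1 G4=G1|G0=1|1=1 -> 11011
Step 3: G0=G3=1 G1=G1&G3=1&1=1 G2=NOT G4=NOT 1=0 G3=G1|G0=1|1=1 G4=G1|G0=1|1=1 -> 11011
Fixed point reached at step 2: 11011

Answer: fixed 11011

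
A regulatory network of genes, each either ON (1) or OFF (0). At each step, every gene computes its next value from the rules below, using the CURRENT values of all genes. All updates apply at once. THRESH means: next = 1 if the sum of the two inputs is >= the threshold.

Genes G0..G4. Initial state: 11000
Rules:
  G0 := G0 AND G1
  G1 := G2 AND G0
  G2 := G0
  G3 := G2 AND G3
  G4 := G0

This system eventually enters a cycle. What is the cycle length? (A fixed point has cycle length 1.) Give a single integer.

Answer: 1

Derivation:
Step 0: 11000
Step 1: G0=G0&G1=1&1=1 G1=G2&G0=0&1=0 G2=G0=1 G3=G2&G3=0&0=0 G4=G0=1 -> 10101
Step 2: G0=G0&G1=1&0=0 G1=G2&G0=1&1=1 G2=G0=1 G3=G2&G3=1&0=0 G4=G0=1 -> 01101
Step 3: G0=G0&G1=0&1=0 G1=G2&G0=1&0=0 G2=G0=0 G3=G2&G3=1&0=0 G4=G0=0 -> 00000
Step 4: G0=G0&G1=0&0=0 G1=G2&G0=0&0=0 G2=G0=0 G3=G2&G3=0&0=0 G4=G0=0 -> 00000
State from step 4 equals state from step 3 -> cycle length 1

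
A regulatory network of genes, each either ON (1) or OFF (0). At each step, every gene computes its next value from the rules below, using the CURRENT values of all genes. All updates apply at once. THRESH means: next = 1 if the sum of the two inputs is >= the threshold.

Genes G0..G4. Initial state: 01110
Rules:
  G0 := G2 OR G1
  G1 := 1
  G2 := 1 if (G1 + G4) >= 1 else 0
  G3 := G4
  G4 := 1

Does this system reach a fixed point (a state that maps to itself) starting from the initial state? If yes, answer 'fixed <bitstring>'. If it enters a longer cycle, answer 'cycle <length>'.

Answer: fixed 11111

Derivation:
Step 0: 01110
Step 1: G0=G2|G1=1|1=1 G1=1(const) G2=(1+0>=1)=1 G3=G4=0 G4=1(const) -> 11101
Step 2: G0=G2|G1=1|1=1 G1=1(const) G2=(1+1>=1)=1 G3=G4=1 G4=1(const) -> 11111
Step 3: G0=G2|G1=1|1=1 G1=1(const) G2=(1+1>=1)=1 G3=G4=1 G4=1(const) -> 11111
Fixed point reached at step 2: 11111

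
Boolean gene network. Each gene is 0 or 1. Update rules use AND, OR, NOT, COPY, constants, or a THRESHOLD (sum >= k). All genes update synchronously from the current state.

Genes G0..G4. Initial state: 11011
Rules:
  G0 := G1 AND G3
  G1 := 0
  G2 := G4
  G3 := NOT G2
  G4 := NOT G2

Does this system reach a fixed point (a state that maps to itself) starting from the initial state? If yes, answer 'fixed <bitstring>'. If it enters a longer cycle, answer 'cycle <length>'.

Answer: cycle 4

Derivation:
Step 0: 11011
Step 1: G0=G1&G3=1&1=1 G1=0(const) G2=G4=1 G3=NOT G2=NOT 0=1 G4=NOT G2=NOT 0=1 -> 10111
Step 2: G0=G1&G3=0&1=0 G1=0(const) G2=G4=1 G3=NOT G2=NOT 1=0 G4=NOT G2=NOT 1=0 -> 00100
Step 3: G0=G1&G3=0&0=0 G1=0(const) G2=G4=0 G3=NOT G2=NOT 1=0 G4=NOT G2=NOT 1=0 -> 00000
Step 4: G0=G1&G3=0&0=0 G1=0(const) G2=G4=0 G3=NOT G2=NOT 0=1 G4=NOT G2=NOT 0=1 -> 00011
Step 5: G0=G1&G3=0&1=0 G1=0(const) G2=G4=1 G3=NOT G2=NOT 0=1 G4=NOT G2=NOT 0=1 -> 00111
Step 6: G0=G1&G3=0&1=0 G1=0(const) G2=G4=1 G3=NOT G2=NOT 1=0 G4=NOT G2=NOT 1=0 -> 00100
Cycle of length 4 starting at step 2 -> no fixed point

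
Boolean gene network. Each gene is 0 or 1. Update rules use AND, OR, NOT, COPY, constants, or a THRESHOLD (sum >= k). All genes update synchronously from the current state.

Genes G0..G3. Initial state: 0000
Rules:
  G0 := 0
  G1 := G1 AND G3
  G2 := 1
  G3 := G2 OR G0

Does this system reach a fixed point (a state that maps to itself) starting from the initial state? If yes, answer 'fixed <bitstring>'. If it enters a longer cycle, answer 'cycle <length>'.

Step 0: 0000
Step 1: G0=0(const) G1=G1&G3=0&0=0 G2=1(const) G3=G2|G0=0|0=0 -> 0010
Step 2: G0=0(const) G1=G1&G3=0&0=0 G2=1(const) G3=G2|G0=1|0=1 -> 0011
Step 3: G0=0(const) G1=G1&G3=0&1=0 G2=1(const) G3=G2|G0=1|0=1 -> 0011
Fixed point reached at step 2: 0011

Answer: fixed 0011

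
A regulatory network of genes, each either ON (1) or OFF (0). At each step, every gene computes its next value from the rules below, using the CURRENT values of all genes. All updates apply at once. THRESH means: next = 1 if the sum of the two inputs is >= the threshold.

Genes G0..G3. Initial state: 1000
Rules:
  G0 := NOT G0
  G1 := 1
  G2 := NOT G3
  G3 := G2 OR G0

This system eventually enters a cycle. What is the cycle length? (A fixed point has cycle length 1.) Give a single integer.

Answer: 4

Derivation:
Step 0: 1000
Step 1: G0=NOT G0=NOT 1=0 G1=1(const) G2=NOT G3=NOT 0=1 G3=G2|G0=0|1=1 -> 0111
Step 2: G0=NOT G0=NOT 0=1 G1=1(const) G2=NOT G3=NOT 1=0 G3=G2|G0=1|0=1 -> 1101
Step 3: G0=NOT G0=NOT 1=0 G1=1(const) G2=NOT G3=NOT 1=0 G3=G2|G0=0|1=1 -> 0101
Step 4: G0=NOT G0=NOT 0=1 G1=1(const) G2=NOT G3=NOT 1=0 G3=G2|G0=0|0=0 -> 1100
Step 5: G0=NOT G0=NOT 1=0 G1=1(const) G2=NOT G3=NOT 0=1 G3=G2|G0=0|1=1 -> 0111
State from step 5 equals state from step 1 -> cycle length 4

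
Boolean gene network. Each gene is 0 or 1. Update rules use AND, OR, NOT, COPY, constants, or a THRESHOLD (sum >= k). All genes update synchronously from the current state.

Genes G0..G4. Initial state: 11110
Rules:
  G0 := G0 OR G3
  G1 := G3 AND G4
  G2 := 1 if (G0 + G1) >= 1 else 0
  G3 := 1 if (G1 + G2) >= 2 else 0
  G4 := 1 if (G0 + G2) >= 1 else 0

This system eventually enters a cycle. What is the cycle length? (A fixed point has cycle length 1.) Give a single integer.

Answer: 2

Derivation:
Step 0: 11110
Step 1: G0=G0|G3=1|1=1 G1=G3&G4=1&0=0 G2=(1+1>=1)=1 G3=(1+1>=2)=1 G4=(1+1>=1)=1 -> 10111
Step 2: G0=G0|G3=1|1=1 G1=G3&G4=1&1=1 G2=(1+0>=1)=1 G3=(0+1>=2)=0 G4=(1+1>=1)=1 -> 11101
Step 3: G0=G0|G3=1|0=1 G1=G3&G4=0&1=0 G2=(1+1>=1)=1 G3=(1+1>=2)=1 G4=(1+1>=1)=1 -> 10111
State from step 3 equals state from step 1 -> cycle length 2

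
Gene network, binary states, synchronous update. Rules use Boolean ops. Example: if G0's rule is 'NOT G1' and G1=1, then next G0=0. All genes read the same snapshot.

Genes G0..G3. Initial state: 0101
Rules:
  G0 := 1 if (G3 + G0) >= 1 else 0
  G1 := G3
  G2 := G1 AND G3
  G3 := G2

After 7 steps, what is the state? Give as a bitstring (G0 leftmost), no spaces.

Step 1: G0=(1+0>=1)=1 G1=G3=1 G2=G1&G3=1&1=1 G3=G2=0 -> 1110
Step 2: G0=(0+1>=1)=1 G1=G3=0 G2=G1&G3=1&0=0 G3=G2=1 -> 1001
Step 3: G0=(1+1>=1)=1 G1=G3=1 G2=G1&G3=0&1=0 G3=G2=0 -> 1100
Step 4: G0=(0+1>=1)=1 G1=G3=0 G2=G1&G3=1&0=0 G3=G2=0 -> 1000
Step 5: G0=(0+1>=1)=1 G1=G3=0 G2=G1&G3=0&0=0 G3=G2=0 -> 1000
Step 6: G0=(0+1>=1)=1 G1=G3=0 G2=G1&G3=0&0=0 G3=G2=0 -> 1000
Step 7: G0=(0+1>=1)=1 G1=G3=0 G2=G1&G3=0&0=0 G3=G2=0 -> 1000

1000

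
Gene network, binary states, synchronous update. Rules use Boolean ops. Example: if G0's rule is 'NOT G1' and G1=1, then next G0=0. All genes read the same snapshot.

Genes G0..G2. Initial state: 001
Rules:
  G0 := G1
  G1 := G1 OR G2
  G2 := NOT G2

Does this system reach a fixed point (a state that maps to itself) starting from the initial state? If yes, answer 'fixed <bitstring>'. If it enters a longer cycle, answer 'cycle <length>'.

Answer: cycle 2

Derivation:
Step 0: 001
Step 1: G0=G1=0 G1=G1|G2=0|1=1 G2=NOT G2=NOT 1=0 -> 010
Step 2: G0=G1=1 G1=G1|G2=1|0=1 G2=NOT G2=NOT 0=1 -> 111
Step 3: G0=G1=1 G1=G1|G2=1|1=1 G2=NOT G2=NOT 1=0 -> 110
Step 4: G0=G1=1 G1=G1|G2=1|0=1 G2=NOT G2=NOT 0=1 -> 111
Cycle of length 2 starting at step 2 -> no fixed point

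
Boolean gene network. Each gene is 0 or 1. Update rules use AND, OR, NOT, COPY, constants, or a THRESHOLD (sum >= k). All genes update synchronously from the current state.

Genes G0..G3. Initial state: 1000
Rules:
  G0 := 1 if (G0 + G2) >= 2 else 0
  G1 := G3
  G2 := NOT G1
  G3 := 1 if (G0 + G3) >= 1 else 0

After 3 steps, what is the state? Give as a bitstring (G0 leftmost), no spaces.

Step 1: G0=(1+0>=2)=0 G1=G3=0 G2=NOT G1=NOT 0=1 G3=(1+0>=1)=1 -> 0011
Step 2: G0=(0+1>=2)=0 G1=G3=1 G2=NOT G1=NOT 0=1 G3=(0+1>=1)=1 -> 0111
Step 3: G0=(0+1>=2)=0 G1=G3=1 G2=NOT G1=NOT 1=0 G3=(0+1>=1)=1 -> 0101

0101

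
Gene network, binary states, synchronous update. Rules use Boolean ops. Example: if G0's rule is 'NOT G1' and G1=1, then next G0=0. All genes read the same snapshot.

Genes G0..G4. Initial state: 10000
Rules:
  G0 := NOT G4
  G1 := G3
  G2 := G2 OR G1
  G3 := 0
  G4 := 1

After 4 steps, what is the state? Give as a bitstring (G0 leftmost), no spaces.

Step 1: G0=NOT G4=NOT 0=1 G1=G3=0 G2=G2|G1=0|0=0 G3=0(const) G4=1(const) -> 10001
Step 2: G0=NOT G4=NOT 1=0 G1=G3=0 G2=G2|G1=0|0=0 G3=0(const) G4=1(const) -> 00001
Step 3: G0=NOT G4=NOT 1=0 G1=G3=0 G2=G2|G1=0|0=0 G3=0(const) G4=1(const) -> 00001
Step 4: G0=NOT G4=NOT 1=0 G1=G3=0 G2=G2|G1=0|0=0 G3=0(const) G4=1(const) -> 00001

00001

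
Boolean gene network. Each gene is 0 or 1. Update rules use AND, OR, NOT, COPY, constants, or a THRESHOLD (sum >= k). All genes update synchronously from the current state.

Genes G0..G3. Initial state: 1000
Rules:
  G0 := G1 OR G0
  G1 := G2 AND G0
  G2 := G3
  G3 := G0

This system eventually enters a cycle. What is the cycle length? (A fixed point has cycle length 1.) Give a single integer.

Step 0: 1000
Step 1: G0=G1|G0=0|1=1 G1=G2&G0=0&1=0 G2=G3=0 G3=G0=1 -> 1001
Step 2: G0=G1|G0=0|1=1 G1=G2&G0=0&1=0 G2=G3=1 G3=G0=1 -> 1011
Step 3: G0=G1|G0=0|1=1 G1=G2&G0=1&1=1 G2=G3=1 G3=G0=1 -> 1111
Step 4: G0=G1|G0=1|1=1 G1=G2&G0=1&1=1 G2=G3=1 G3=G0=1 -> 1111
State from step 4 equals state from step 3 -> cycle length 1

Answer: 1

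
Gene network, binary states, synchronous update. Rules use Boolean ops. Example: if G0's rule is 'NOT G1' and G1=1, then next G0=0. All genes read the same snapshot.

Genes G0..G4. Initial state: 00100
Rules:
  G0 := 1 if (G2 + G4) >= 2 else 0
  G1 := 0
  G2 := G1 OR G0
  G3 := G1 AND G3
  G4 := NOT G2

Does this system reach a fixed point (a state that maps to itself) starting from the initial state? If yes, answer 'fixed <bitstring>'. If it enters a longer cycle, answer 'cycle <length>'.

Answer: fixed 00001

Derivation:
Step 0: 00100
Step 1: G0=(1+0>=2)=0 G1=0(const) G2=G1|G0=0|0=0 G3=G1&G3=0&0=0 G4=NOT G2=NOT 1=0 -> 00000
Step 2: G0=(0+0>=2)=0 G1=0(const) G2=G1|G0=0|0=0 G3=G1&G3=0&0=0 G4=NOT G2=NOT 0=1 -> 00001
Step 3: G0=(0+1>=2)=0 G1=0(const) G2=G1|G0=0|0=0 G3=G1&G3=0&0=0 G4=NOT G2=NOT 0=1 -> 00001
Fixed point reached at step 2: 00001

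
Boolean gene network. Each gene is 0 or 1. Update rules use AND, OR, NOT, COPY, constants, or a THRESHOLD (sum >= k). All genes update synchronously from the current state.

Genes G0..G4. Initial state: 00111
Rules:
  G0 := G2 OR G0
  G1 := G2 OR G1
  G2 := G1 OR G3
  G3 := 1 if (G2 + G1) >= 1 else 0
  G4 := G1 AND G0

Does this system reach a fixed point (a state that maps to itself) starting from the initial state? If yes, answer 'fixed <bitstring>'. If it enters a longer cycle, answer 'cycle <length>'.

Answer: fixed 11111

Derivation:
Step 0: 00111
Step 1: G0=G2|G0=1|0=1 G1=G2|G1=1|0=1 G2=G1|G3=0|1=1 G3=(1+0>=1)=1 G4=G1&G0=0&0=0 -> 11110
Step 2: G0=G2|G0=1|1=1 G1=G2|G1=1|1=1 G2=G1|G3=1|1=1 G3=(1+1>=1)=1 G4=G1&G0=1&1=1 -> 11111
Step 3: G0=G2|G0=1|1=1 G1=G2|G1=1|1=1 G2=G1|G3=1|1=1 G3=(1+1>=1)=1 G4=G1&G0=1&1=1 -> 11111
Fixed point reached at step 2: 11111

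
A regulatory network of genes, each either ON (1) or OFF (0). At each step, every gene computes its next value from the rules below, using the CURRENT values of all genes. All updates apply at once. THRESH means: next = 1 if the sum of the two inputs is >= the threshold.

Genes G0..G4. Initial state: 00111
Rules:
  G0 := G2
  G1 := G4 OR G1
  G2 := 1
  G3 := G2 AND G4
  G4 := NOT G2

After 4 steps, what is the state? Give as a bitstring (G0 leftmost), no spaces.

Step 1: G0=G2=1 G1=G4|G1=1|0=1 G2=1(const) G3=G2&G4=1&1=1 G4=NOT G2=NOT 1=0 -> 11110
Step 2: G0=G2=1 G1=G4|G1=0|1=1 G2=1(const) G3=G2&G4=1&0=0 G4=NOT G2=NOT 1=0 -> 11100
Step 3: G0=G2=1 G1=G4|G1=0|1=1 G2=1(const) G3=G2&G4=1&0=0 G4=NOT G2=NOT 1=0 -> 11100
Step 4: G0=G2=1 G1=G4|G1=0|1=1 G2=1(const) G3=G2&G4=1&0=0 G4=NOT G2=NOT 1=0 -> 11100

11100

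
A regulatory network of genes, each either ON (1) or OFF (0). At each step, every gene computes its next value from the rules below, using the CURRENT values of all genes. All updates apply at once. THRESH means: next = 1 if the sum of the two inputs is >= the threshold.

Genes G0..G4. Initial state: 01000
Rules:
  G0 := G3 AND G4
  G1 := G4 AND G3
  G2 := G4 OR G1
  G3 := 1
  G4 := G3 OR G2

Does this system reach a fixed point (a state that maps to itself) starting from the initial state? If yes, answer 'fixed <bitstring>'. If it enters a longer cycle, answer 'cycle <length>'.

Step 0: 01000
Step 1: G0=G3&G4=0&0=0 G1=G4&G3=0&0=0 G2=G4|G1=0|1=1 G3=1(const) G4=G3|G2=0|0=0 -> 00110
Step 2: G0=G3&G4=1&0=0 G1=G4&G3=0&1=0 G2=G4|G1=0|0=0 G3=1(const) G4=G3|G2=1|1=1 -> 00011
Step 3: G0=G3&G4=1&1=1 G1=G4&G3=1&1=1 G2=G4|G1=1|0=1 G3=1(const) G4=G3|G2=1|0=1 -> 11111
Step 4: G0=G3&G4=1&1=1 G1=G4&G3=1&1=1 G2=G4|G1=1|1=1 G3=1(const) G4=G3|G2=1|1=1 -> 11111
Fixed point reached at step 3: 11111

Answer: fixed 11111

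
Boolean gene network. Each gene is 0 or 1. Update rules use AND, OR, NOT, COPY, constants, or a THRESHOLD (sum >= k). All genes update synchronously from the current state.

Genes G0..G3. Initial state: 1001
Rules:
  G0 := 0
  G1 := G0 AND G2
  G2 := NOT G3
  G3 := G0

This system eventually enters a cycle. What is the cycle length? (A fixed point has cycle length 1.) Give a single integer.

Answer: 1

Derivation:
Step 0: 1001
Step 1: G0=0(const) G1=G0&G2=1&0=0 G2=NOT G3=NOT 1=0 G3=G0=1 -> 0001
Step 2: G0=0(const) G1=G0&G2=0&0=0 G2=NOT G3=NOT 1=0 G3=G0=0 -> 0000
Step 3: G0=0(const) G1=G0&G2=0&0=0 G2=NOT G3=NOT 0=1 G3=G0=0 -> 0010
Step 4: G0=0(const) G1=G0&G2=0&1=0 G2=NOT G3=NOT 0=1 G3=G0=0 -> 0010
State from step 4 equals state from step 3 -> cycle length 1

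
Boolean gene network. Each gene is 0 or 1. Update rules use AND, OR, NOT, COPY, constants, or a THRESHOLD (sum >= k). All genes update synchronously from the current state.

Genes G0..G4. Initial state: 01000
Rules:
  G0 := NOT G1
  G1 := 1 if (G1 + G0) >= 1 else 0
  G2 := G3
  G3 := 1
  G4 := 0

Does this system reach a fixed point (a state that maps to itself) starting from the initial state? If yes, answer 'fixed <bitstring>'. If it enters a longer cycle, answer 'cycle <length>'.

Answer: fixed 01110

Derivation:
Step 0: 01000
Step 1: G0=NOT G1=NOT 1=0 G1=(1+0>=1)=1 G2=G3=0 G3=1(const) G4=0(const) -> 01010
Step 2: G0=NOT G1=NOT 1=0 G1=(1+0>=1)=1 G2=G3=1 G3=1(const) G4=0(const) -> 01110
Step 3: G0=NOT G1=NOT 1=0 G1=(1+0>=1)=1 G2=G3=1 G3=1(const) G4=0(const) -> 01110
Fixed point reached at step 2: 01110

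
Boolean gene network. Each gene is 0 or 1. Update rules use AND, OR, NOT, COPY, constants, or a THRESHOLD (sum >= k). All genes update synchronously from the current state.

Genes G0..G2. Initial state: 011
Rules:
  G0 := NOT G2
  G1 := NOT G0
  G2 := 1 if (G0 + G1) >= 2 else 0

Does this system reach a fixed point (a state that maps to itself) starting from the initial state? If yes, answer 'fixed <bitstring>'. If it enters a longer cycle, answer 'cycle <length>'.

Step 0: 011
Step 1: G0=NOT G2=NOT 1=0 G1=NOT G0=NOT 0=1 G2=(0+1>=2)=0 -> 010
Step 2: G0=NOT G2=NOT 0=1 G1=NOT G0=NOT 0=1 G2=(0+1>=2)=0 -> 110
Step 3: G0=NOT G2=NOT 0=1 G1=NOT G0=NOT 1=0 G2=(1+1>=2)=1 -> 101
Step 4: G0=NOT G2=NOT 1=0 G1=NOT G0=NOT 1=0 G2=(1+0>=2)=0 -> 000
Step 5: G0=NOT G2=NOT 0=1 G1=NOT G0=NOT 0=1 G2=(0+0>=2)=0 -> 110
Cycle of length 3 starting at step 2 -> no fixed point

Answer: cycle 3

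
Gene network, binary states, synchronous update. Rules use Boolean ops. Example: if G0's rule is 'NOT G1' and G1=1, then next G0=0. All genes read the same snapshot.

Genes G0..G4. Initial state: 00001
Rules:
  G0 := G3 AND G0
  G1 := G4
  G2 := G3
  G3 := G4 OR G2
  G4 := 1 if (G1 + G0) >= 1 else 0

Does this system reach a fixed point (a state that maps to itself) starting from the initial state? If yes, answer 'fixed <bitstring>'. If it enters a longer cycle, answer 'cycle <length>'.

Step 0: 00001
Step 1: G0=G3&G0=0&0=0 G1=G4=1 G2=G3=0 G3=G4|G2=1|0=1 G4=(0+0>=1)=0 -> 01010
Step 2: G0=G3&G0=1&0=0 G1=G4=0 G2=G3=1 G3=G4|G2=0|0=0 G4=(1+0>=1)=1 -> 00101
Step 3: G0=G3&G0=0&0=0 G1=G4=1 G2=G3=0 G3=G4|G2=1|1=1 G4=(0+0>=1)=0 -> 01010
Cycle of length 2 starting at step 1 -> no fixed point

Answer: cycle 2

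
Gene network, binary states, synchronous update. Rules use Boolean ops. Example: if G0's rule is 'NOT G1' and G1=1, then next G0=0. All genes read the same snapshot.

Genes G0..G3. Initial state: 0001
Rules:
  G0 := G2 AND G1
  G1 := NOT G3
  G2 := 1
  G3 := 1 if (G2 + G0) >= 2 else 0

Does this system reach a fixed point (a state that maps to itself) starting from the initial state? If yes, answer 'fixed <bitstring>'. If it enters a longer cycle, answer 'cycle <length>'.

Step 0: 0001
Step 1: G0=G2&G1=0&0=0 G1=NOT G3=NOT 1=0 G2=1(const) G3=(0+0>=2)=0 -> 0010
Step 2: G0=G2&G1=1&0=0 G1=NOT G3=NOT 0=1 G2=1(const) G3=(1+0>=2)=0 -> 0110
Step 3: G0=G2&G1=1&1=1 G1=NOT G3=NOT 0=1 G2=1(const) G3=(1+0>=2)=0 -> 1110
Step 4: G0=G2&G1=1&1=1 G1=NOT G3=NOT 0=1 G2=1(const) G3=(1+1>=2)=1 -> 1111
Step 5: G0=G2&G1=1&1=1 G1=NOT G3=NOT 1=0 G2=1(const) G3=(1+1>=2)=1 -> 1011
Step 6: G0=G2&G1=1&0=0 G1=NOT G3=NOT 1=0 G2=1(const) G3=(1+1>=2)=1 -> 0011
Step 7: G0=G2&G1=1&0=0 G1=NOT G3=NOT 1=0 G2=1(const) G3=(1+0>=2)=0 -> 0010
Cycle of length 6 starting at step 1 -> no fixed point

Answer: cycle 6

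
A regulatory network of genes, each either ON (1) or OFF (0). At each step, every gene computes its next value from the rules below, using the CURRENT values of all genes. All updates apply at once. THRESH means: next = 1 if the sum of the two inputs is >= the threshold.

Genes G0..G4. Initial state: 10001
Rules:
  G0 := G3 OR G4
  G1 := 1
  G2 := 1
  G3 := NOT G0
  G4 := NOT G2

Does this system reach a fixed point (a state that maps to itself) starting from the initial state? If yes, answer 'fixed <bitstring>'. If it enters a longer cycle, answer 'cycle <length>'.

Step 0: 10001
Step 1: G0=G3|G4=0|1=1 G1=1(const) G2=1(const) G3=NOT G0=NOT 1=0 G4=NOT G2=NOT 0=1 -> 11101
Step 2: G0=G3|G4=0|1=1 G1=1(const) G2=1(const) G3=NOT G0=NOT 1=0 G4=NOT G2=NOT 1=0 -> 11100
Step 3: G0=G3|G4=0|0=0 G1=1(const) G2=1(const) G3=NOT G0=NOT 1=0 G4=NOT G2=NOT 1=0 -> 01100
Step 4: G0=G3|G4=0|0=0 G1=1(const) G2=1(const) G3=NOT G0=NOT 0=1 G4=NOT G2=NOT 1=0 -> 01110
Step 5: G0=G3|G4=1|0=1 G1=1(const) G2=1(const) G3=NOT G0=NOT 0=1 G4=NOT G2=NOT 1=0 -> 11110
Step 6: G0=G3|G4=1|0=1 G1=1(const) G2=1(const) G3=NOT G0=NOT 1=0 G4=NOT G2=NOT 1=0 -> 11100
Cycle of length 4 starting at step 2 -> no fixed point

Answer: cycle 4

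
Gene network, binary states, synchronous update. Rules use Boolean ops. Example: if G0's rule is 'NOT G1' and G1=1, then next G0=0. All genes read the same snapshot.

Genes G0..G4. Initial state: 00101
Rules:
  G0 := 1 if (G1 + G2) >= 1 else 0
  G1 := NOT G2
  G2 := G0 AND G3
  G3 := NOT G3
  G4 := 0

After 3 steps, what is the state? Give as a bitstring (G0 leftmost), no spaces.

Step 1: G0=(0+1>=1)=1 G1=NOT G2=NOT 1=0 G2=G0&G3=0&0=0 G3=NOT G3=NOT 0=1 G4=0(const) -> 10010
Step 2: G0=(0+0>=1)=0 G1=NOT G2=NOT 0=1 G2=G0&G3=1&1=1 G3=NOT G3=NOT 1=0 G4=0(const) -> 01100
Step 3: G0=(1+1>=1)=1 G1=NOT G2=NOT 1=0 G2=G0&G3=0&0=0 G3=NOT G3=NOT 0=1 G4=0(const) -> 10010

10010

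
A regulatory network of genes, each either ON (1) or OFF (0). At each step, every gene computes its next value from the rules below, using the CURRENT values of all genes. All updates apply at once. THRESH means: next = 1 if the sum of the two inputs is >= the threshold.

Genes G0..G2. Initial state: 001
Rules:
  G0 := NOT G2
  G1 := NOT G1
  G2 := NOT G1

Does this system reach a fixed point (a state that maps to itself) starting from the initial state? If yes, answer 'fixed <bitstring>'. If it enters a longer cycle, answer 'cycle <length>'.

Answer: cycle 2

Derivation:
Step 0: 001
Step 1: G0=NOT G2=NOT 1=0 G1=NOT G1=NOT 0=1 G2=NOT G1=NOT 0=1 -> 011
Step 2: G0=NOT G2=NOT 1=0 G1=NOT G1=NOT 1=0 G2=NOT G1=NOT 1=0 -> 000
Step 3: G0=NOT G2=NOT 0=1 G1=NOT G1=NOT 0=1 G2=NOT G1=NOT 0=1 -> 111
Step 4: G0=NOT G2=NOT 1=0 G1=NOT G1=NOT 1=0 G2=NOT G1=NOT 1=0 -> 000
Cycle of length 2 starting at step 2 -> no fixed point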